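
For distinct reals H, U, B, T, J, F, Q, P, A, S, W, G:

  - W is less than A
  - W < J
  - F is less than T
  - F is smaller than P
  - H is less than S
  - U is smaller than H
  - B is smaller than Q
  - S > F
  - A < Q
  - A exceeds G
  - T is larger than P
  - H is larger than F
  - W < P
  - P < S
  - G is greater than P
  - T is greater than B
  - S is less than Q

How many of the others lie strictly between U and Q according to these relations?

2

Chaining upward from U reaches: H, S.
Chaining downward from Q reaches: B, F, H, W, P, G, S, A.
Strictly between U and Q are those in both lists: H, S — 2 elements.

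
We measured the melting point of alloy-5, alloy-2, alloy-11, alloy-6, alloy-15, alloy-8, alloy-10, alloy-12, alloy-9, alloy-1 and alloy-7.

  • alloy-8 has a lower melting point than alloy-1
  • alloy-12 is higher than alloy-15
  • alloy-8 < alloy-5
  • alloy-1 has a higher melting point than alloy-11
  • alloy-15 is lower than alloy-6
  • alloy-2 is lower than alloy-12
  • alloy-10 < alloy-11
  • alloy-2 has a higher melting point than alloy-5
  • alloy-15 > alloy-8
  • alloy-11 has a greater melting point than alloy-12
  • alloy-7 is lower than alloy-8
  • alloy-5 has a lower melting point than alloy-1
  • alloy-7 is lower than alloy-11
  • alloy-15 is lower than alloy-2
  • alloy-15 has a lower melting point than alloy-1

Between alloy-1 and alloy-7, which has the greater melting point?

alloy-7 < alloy-8 < alloy-15 < alloy-2 < alloy-12 < alloy-11 < alloy-1, by transitivity through alloy-8, alloy-15, alloy-2, alloy-12, alloy-11.
So alloy-7 < alloy-1; alloy-1 is the higher of the two.

alloy-1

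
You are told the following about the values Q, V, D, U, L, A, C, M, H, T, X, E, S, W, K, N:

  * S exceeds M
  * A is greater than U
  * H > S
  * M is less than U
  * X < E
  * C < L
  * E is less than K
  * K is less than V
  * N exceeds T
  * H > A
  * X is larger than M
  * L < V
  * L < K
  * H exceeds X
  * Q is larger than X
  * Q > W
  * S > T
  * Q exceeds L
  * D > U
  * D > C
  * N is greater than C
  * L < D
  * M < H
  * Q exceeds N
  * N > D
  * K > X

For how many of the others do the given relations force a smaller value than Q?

9

Directly below Q: X, L, W, N.
One step further: T, M, C, D (8 so far).
One step further: U (9 so far).
No other element is forced below Q by the given relations, so the count is 9.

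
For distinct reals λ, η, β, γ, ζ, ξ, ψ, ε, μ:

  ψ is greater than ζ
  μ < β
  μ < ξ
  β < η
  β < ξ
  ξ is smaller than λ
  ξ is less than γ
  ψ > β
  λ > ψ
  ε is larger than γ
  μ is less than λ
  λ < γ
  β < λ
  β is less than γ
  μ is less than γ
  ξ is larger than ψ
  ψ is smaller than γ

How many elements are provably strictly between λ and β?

The relations place β below λ. An element lies strictly between them when it is forced above β and also forced below λ.
Above β: {ψ, ξ, η, γ, ε}. Below λ: {ζ, μ, ψ, ξ}.
Intersection: {ψ, ξ} — 2.

2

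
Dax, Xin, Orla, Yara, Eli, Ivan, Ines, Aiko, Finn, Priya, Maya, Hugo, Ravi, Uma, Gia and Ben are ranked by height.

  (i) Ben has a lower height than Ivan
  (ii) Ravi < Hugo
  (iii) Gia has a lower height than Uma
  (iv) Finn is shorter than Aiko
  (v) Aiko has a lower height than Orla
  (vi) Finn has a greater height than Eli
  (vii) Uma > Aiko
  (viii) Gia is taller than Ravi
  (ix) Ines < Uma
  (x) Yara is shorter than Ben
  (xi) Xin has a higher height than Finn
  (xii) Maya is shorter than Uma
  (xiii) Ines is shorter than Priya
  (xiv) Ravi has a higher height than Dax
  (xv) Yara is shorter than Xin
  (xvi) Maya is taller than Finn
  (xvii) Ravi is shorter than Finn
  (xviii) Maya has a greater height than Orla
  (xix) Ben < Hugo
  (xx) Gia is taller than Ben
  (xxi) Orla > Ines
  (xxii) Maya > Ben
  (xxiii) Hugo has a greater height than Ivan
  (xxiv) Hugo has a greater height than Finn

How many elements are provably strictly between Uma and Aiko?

2

The relations place Aiko below Uma. An element lies strictly between them when it is forced above Aiko and also forced below Uma.
Above Aiko: {Orla, Maya}. Below Uma: {Eli, Dax, Yara, Ravi, Ben, Ines, Finn, Gia, Orla, Maya}.
Intersection: {Orla, Maya} — 2.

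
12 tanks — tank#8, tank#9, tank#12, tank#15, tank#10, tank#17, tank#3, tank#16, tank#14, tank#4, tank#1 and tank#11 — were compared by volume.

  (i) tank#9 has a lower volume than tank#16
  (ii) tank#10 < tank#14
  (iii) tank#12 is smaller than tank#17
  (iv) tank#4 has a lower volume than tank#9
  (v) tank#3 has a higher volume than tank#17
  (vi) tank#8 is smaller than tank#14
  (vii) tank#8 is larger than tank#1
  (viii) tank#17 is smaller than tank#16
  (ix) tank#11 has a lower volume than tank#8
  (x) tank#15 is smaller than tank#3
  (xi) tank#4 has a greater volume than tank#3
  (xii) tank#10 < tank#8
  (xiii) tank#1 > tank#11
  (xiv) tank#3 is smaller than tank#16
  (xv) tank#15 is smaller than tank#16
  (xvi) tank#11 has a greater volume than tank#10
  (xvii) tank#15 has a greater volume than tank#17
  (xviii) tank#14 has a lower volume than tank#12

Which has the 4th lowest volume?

tank#8

Chaining the given pairs: tank#10 < tank#11 < tank#1 < tank#8 < tank#14 < tank#12 < tank#17 < tank#15 < tank#3 < tank#4 < tank#9 < tank#16.
The 4th smallest is tank#8.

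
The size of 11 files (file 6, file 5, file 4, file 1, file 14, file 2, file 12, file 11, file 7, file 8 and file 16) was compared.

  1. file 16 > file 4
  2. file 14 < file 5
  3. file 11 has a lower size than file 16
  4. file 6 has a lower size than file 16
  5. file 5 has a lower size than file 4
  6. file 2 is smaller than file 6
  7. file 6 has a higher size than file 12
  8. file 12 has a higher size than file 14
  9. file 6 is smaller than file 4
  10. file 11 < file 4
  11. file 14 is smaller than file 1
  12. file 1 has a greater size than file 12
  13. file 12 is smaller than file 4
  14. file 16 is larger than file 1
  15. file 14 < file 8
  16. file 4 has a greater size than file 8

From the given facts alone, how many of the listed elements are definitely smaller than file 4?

7

Directly below file 4: file 12, file 5, file 6, file 8, file 11.
One step further: file 2, file 14 (7 so far).
Nothing else is reachable below file 4; 7 in all.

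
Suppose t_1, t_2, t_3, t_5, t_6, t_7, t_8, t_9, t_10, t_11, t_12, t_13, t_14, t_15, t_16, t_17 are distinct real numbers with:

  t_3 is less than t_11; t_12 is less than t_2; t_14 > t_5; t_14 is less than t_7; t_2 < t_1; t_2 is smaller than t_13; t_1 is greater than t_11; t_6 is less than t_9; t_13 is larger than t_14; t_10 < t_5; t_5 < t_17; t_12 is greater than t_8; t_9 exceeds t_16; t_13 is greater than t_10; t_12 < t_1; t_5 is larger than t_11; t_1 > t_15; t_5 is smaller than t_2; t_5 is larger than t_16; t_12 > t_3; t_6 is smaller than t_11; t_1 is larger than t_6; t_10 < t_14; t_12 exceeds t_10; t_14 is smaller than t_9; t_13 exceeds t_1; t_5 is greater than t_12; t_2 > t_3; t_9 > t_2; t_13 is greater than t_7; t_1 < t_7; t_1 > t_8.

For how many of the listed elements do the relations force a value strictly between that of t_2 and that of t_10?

2

Chaining upward from t_10 reaches: t_12, t_5, t_14, t_9, t_17, t_1, t_7, t_13.
Chaining downward from t_2 reaches: t_6, t_8, t_3, t_12, t_16, t_11, t_5.
Strictly between t_10 and t_2 are those in both lists: t_12, t_5 — 2 elements.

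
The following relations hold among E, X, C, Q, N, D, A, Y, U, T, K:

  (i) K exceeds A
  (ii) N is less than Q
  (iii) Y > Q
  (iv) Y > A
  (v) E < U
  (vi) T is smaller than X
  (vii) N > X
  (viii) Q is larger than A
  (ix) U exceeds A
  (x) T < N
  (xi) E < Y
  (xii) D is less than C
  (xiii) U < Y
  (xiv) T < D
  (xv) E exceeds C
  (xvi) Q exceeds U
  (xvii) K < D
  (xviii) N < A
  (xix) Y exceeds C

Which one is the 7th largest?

K

Chaining the given pairs: T < X < N < A < K < D < C < E < U < Q < Y.
The 7th largest is K.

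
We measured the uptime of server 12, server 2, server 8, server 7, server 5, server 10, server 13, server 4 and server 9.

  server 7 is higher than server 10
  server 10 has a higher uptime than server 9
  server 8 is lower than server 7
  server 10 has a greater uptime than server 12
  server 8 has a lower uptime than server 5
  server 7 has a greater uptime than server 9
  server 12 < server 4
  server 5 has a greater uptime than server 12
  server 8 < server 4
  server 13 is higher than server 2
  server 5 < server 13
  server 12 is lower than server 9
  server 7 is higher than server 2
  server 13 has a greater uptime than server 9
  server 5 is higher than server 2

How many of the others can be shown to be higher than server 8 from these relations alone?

4

The elements the relations force above server 8 are server 5, server 13, server 7, server 4 — no chain reaches any other.
That is 4.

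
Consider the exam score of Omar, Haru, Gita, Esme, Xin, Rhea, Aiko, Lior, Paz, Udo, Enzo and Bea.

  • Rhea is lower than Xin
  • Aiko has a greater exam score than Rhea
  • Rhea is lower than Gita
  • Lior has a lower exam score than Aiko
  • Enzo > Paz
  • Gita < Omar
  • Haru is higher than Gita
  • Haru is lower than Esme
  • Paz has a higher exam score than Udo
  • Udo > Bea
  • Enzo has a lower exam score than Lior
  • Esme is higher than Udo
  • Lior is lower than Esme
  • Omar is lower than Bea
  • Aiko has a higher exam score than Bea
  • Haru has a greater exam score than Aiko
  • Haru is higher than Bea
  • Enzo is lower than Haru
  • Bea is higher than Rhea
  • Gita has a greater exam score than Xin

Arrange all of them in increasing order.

Nothing is placed below Rhea, so it is least; from there Rhea < Xin; Xin < Gita; Gita < Omar; Omar < Bea; Bea < Udo; Udo < Paz; Paz < Enzo; Enzo < Lior; Lior < Aiko; Aiko < Haru; Haru < Esme, each given directly.

Rhea < Xin < Gita < Omar < Bea < Udo < Paz < Enzo < Lior < Aiko < Haru < Esme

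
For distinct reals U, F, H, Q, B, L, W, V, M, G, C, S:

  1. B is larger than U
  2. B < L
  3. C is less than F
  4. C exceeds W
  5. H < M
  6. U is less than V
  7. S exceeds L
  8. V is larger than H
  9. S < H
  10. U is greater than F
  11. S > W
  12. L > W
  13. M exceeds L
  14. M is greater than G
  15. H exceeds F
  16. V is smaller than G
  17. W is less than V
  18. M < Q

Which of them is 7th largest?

L

The consecutive relations fix a unique order: W < C < F < U < B < L < S < H < V < G < M < Q.
Counting 7 from the largest end gives L.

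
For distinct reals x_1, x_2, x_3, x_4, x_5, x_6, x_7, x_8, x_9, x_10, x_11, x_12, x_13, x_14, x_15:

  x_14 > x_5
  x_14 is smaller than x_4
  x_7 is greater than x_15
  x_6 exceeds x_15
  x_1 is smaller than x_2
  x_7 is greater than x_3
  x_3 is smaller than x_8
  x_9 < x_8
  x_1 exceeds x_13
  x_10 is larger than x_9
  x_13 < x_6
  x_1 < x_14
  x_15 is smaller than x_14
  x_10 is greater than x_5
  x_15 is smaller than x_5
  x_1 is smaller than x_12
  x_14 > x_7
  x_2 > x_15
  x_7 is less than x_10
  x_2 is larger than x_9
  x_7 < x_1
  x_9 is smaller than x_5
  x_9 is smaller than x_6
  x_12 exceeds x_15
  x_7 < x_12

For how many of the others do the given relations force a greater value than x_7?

Directly above x_7: x_1, x_14, x_10, x_12.
One step further: x_2, x_4 (6 so far).
Nothing else is reachable above x_7; 6 in all.

6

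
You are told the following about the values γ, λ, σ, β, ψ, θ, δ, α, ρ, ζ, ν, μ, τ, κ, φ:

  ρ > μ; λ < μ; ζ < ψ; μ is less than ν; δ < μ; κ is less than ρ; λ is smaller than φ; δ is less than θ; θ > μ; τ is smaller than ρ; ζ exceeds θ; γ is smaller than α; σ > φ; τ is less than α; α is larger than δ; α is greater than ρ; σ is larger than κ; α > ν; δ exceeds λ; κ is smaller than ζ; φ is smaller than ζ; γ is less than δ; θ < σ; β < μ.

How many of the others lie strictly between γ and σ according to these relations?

The relations place γ below σ. An element lies strictly between them when it is forced above γ and also forced below σ.
Above γ: {δ, μ, ν, θ, ζ, ρ, ψ, α}. Below σ: {λ, δ, β, μ, κ, θ, φ}.
Intersection: {δ, μ, θ} — 3.

3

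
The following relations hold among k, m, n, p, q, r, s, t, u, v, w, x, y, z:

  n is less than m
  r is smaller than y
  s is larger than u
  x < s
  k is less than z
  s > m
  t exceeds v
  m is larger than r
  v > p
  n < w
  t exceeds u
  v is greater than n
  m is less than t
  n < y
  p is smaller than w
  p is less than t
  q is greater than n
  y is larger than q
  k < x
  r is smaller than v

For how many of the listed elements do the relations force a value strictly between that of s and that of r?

The relations place r below s. An element lies strictly between them when it is forced above r and also forced below s.
Above r: {v, m, t, y}. Below s: {n, k, u, m, x}.
Intersection: {m} — 1.

1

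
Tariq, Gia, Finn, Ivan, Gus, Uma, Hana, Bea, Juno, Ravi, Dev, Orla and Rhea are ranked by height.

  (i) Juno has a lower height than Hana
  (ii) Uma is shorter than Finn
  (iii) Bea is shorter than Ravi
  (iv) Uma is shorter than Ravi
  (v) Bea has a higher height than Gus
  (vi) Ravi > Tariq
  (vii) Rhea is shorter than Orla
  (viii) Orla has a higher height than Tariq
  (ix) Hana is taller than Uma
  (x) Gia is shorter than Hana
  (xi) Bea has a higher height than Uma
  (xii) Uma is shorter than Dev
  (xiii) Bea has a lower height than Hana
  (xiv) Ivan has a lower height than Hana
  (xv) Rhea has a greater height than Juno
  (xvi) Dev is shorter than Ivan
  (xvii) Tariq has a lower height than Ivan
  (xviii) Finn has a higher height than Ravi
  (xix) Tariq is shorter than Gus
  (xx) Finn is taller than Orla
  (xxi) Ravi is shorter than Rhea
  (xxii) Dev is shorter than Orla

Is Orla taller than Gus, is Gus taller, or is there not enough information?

Orla

Chaining the given relations: Gus < Bea < Ravi < Rhea < Orla.
So Orla is taller.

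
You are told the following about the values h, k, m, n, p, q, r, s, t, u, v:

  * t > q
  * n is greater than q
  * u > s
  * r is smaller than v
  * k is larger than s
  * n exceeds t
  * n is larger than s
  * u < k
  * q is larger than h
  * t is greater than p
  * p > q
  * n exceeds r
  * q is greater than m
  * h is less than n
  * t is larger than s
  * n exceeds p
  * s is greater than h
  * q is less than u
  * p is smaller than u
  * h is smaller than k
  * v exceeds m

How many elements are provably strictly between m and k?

The relations place m below k. An element lies strictly between them when it is forced above m and also forced below k.
Above m: {q, p, u, t, n, v}. Below k: {h, s, q, p, u}.
Intersection: {q, p, u} — 3.

3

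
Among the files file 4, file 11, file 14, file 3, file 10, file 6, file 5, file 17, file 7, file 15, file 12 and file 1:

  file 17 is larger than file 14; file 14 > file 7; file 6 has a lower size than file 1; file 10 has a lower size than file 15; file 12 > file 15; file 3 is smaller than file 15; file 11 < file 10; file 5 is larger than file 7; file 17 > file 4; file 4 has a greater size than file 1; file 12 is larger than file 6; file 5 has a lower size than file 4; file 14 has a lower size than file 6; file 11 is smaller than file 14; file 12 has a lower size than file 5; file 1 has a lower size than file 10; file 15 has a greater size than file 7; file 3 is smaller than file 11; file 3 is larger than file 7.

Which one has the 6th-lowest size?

file 1

The consecutive relations fix a unique order: file 7 < file 3 < file 11 < file 14 < file 6 < file 1 < file 10 < file 15 < file 12 < file 5 < file 4 < file 17.
Counting 6 from the smallest end gives file 1.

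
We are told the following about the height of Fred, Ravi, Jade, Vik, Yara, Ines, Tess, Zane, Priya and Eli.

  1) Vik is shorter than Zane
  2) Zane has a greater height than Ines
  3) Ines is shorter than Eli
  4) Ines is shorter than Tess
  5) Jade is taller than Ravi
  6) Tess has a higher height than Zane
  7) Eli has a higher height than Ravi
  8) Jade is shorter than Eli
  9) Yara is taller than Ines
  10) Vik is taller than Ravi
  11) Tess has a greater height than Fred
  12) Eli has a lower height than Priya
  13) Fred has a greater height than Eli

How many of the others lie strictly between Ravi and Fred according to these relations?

2

The relations place Ravi below Fred. An element lies strictly between them when it is forced above Ravi and also forced below Fred.
Above Ravi: {Vik, Jade, Zane, Eli, Tess, Priya}. Below Fred: {Ines, Jade, Eli}.
Intersection: {Jade, Eli} — 2.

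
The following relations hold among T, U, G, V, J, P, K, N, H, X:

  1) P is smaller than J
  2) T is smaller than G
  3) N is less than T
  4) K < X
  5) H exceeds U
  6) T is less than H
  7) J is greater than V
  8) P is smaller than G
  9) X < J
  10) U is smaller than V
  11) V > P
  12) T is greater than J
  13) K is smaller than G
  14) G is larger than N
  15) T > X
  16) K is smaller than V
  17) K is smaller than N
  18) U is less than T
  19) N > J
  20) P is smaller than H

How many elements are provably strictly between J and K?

The relations place K below J. An element lies strictly between them when it is forced above K and also forced below J.
Above K: {V, X, N, T, H, G}. Below J: {P, U, V, X}.
Intersection: {V, X} — 2.

2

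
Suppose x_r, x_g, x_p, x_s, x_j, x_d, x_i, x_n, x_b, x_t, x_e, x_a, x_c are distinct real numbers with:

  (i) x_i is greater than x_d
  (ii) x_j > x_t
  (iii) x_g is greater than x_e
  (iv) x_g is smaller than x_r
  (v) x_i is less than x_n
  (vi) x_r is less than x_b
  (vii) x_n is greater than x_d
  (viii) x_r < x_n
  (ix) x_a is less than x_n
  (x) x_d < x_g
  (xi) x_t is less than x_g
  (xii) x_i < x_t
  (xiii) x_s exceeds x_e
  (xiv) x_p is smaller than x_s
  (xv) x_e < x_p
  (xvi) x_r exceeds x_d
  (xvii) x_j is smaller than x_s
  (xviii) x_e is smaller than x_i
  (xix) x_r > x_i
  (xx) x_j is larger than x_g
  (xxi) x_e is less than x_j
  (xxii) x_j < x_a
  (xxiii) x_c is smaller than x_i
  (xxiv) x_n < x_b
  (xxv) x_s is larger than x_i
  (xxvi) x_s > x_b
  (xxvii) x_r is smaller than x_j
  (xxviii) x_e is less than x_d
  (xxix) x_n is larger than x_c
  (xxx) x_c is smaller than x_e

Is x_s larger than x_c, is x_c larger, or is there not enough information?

The relevant relations are x_c < x_e; x_e < x_d; x_d < x_i; x_i < x_t; x_t < x_g; x_g < x_r; x_r < x_j; x_j < x_a; x_a < x_n; x_n < x_b; x_b < x_s.
Chaining these gives x_c < x_e < x_d < x_i < x_t < x_g < x_r < x_j < x_a < x_n < x_b < x_s.
So x_s is larger.

x_s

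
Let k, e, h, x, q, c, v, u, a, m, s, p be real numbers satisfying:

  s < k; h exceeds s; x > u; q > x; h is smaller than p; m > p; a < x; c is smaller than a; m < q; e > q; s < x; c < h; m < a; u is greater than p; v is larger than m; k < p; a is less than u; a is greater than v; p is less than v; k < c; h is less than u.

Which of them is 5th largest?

a

Chaining the given pairs: s < k < c < h < p < m < v < a < u < x < q < e.
The 5th largest is a.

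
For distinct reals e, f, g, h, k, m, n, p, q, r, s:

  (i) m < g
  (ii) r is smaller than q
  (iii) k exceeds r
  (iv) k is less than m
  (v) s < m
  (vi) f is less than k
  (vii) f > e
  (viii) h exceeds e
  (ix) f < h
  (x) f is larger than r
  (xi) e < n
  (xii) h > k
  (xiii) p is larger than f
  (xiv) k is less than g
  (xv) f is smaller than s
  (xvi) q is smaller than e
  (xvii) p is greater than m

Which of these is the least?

Chaining upward from r: directly above it, q, f, k; then e, s, m, h, g, p; then n.
That covers every other element, and nothing is given below r, so r is the least.

r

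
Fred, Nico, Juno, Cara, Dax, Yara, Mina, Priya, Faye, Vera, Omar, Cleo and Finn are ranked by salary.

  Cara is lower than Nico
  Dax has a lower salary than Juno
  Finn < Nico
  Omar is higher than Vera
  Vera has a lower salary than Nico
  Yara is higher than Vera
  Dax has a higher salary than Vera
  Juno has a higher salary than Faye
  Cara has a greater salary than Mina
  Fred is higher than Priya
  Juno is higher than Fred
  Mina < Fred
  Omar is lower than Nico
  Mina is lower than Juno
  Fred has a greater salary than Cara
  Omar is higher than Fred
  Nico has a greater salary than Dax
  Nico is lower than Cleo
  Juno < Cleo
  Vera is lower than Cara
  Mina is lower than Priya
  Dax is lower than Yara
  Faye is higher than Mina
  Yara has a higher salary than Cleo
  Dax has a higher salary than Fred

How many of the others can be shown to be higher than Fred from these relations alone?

6

From Fred the given relations immediately reach Omar, Dax, Juno.
From those, Nico, Cleo, Yara — 6 in total.
Nothing else is reachable above Fred; 6 in all.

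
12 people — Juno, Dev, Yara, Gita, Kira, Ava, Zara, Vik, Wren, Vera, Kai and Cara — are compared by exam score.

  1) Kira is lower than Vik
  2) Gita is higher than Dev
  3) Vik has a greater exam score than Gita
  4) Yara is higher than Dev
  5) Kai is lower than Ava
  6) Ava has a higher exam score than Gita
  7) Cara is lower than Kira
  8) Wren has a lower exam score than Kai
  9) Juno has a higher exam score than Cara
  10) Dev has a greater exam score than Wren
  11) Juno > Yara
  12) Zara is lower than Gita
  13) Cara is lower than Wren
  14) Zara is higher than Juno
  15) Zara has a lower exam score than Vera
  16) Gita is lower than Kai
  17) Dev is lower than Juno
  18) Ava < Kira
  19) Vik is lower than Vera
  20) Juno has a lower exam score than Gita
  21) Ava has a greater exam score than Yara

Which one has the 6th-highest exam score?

Gita

Chaining the given pairs: Cara < Wren < Dev < Yara < Juno < Zara < Gita < Kai < Ava < Kira < Vik < Vera.
Counting 6 from the largest end gives Gita.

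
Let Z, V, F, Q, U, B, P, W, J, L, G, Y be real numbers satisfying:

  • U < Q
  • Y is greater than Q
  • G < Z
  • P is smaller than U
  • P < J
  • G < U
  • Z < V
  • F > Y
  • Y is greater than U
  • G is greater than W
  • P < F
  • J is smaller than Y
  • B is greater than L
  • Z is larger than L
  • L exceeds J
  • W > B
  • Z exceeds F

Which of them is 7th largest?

Chaining the given pairs: P < J < L < B < W < G < U < Q < Y < F < Z < V.
Counting 7 from the largest end gives G.

G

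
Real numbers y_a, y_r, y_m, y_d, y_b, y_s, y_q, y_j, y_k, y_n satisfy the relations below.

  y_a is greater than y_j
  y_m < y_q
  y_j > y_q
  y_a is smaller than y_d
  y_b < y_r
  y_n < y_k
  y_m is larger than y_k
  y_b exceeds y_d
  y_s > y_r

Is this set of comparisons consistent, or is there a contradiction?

consistent

Every relation is compatible with y_n < y_k < y_m < y_q < y_j < y_a < y_d < y_b < y_r < y_s; the set is consistent.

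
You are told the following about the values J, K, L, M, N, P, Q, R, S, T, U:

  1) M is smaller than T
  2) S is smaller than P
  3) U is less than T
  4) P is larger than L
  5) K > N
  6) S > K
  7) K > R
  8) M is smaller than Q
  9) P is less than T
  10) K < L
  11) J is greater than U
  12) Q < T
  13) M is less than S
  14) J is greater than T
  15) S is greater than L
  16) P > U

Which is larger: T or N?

T

Chaining the given relations: N < K < L < S < P < T.
So N < T; T is the larger of the two.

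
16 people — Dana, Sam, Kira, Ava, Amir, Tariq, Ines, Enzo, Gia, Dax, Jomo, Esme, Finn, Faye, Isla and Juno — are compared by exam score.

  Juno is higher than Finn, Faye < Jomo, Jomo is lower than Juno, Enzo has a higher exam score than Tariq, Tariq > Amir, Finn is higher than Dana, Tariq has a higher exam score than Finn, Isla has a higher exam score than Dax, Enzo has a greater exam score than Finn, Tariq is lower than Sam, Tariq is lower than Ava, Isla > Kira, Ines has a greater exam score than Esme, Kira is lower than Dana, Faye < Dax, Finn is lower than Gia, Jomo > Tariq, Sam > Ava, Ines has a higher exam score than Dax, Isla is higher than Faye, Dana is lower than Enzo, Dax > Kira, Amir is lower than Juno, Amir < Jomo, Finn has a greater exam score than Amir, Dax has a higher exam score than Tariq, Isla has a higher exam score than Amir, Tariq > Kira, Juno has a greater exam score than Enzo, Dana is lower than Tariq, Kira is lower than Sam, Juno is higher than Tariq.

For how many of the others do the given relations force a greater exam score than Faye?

Directly above Faye: Jomo, Dax, Isla.
One step further: Juno, Ines (5 so far).
Nothing else is reachable above Faye; 5 in all.

5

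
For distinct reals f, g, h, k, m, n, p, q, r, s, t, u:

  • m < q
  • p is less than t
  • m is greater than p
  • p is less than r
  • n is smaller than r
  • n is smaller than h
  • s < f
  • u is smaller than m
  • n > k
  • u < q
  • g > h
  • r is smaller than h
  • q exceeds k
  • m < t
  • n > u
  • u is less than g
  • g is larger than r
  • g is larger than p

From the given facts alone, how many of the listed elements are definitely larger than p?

Directly above p: m, t, r, g.
One step further: q, h (6 so far).
No other element is forced above p by the given relations, so the count is 6.

6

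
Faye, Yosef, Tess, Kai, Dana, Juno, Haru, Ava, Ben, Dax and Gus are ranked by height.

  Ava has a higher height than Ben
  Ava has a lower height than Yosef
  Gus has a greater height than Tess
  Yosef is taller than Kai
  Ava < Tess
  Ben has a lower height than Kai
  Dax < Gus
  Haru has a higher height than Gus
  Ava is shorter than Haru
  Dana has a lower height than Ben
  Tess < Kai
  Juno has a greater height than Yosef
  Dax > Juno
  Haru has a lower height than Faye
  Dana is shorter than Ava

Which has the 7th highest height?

Kai

Piecing the relations together gives one ordering: Dana < Ben < Ava < Tess < Kai < Yosef < Juno < Dax < Gus < Haru < Faye.
Counting 7 from the largest end gives Kai.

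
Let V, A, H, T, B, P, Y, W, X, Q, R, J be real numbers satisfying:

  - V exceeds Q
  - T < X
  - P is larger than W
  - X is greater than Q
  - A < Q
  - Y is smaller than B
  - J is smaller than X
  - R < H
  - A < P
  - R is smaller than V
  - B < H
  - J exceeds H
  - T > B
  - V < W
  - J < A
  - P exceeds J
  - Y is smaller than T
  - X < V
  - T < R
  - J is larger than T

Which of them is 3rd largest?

V

Chaining the given pairs: Y < B < T < R < H < J < A < Q < X < V < W < P.
Counting 3 from the largest end gives V.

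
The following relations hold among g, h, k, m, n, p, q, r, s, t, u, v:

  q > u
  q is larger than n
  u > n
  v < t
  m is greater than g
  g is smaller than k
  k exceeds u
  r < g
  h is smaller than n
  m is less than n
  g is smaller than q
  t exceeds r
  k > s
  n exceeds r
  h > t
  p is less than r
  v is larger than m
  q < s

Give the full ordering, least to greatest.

Nothing is placed below p, so it is least; from there p < r; r < g; g < m; m < v; v < t; t < h; h < n; n < u; u < q; q < s; s < k, each given directly.

p < r < g < m < v < t < h < n < u < q < s < k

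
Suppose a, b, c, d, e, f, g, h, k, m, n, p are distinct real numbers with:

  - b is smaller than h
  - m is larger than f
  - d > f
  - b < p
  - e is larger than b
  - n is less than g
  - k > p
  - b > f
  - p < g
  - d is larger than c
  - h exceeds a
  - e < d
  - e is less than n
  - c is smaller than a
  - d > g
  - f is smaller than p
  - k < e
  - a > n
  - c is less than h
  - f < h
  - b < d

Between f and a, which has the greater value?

f < b and b < p give f < p.
With p < k: f < b < p < k.
With k < e: f < b < p < k < e.
With e < n: f < b < p < k < e < n.
With n < a: f < b < p < k < e < n < a.
So f < a; a is the larger of the two.

a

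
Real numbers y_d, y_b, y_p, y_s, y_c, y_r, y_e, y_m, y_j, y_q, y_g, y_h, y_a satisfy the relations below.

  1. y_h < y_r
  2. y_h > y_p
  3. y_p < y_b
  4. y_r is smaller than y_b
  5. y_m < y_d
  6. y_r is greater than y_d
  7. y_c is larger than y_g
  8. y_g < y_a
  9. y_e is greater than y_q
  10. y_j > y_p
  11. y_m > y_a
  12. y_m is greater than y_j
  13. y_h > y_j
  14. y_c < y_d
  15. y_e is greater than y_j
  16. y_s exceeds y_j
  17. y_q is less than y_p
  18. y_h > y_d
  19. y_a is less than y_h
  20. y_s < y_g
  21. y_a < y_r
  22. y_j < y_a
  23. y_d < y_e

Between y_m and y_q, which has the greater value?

y_m

Following the relations from y_q: y_q < y_p < y_j < y_s < y_g < y_a < y_m.
So y_q < y_m; y_m is the larger of the two.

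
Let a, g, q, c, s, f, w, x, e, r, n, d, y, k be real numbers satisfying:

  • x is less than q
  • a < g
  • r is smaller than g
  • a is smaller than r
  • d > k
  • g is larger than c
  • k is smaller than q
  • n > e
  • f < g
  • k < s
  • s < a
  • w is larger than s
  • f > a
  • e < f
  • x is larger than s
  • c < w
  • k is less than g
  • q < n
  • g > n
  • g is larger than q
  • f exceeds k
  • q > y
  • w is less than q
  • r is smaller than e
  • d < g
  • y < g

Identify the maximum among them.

k is not greatest since k < s; d is not greatest since d < g; s is not greatest since s < a; a is not greatest since a < g; c is not greatest since c < w; r is not greatest since r < g; w is not greatest since w < q; y is not greatest since y < q; e is not greatest since e < f; x is not greatest since x < q; q is not greatest since q < n; n is not greatest since n < g; f is not greatest since f < g.
Only g has nothing above it, so g is the maximum.

g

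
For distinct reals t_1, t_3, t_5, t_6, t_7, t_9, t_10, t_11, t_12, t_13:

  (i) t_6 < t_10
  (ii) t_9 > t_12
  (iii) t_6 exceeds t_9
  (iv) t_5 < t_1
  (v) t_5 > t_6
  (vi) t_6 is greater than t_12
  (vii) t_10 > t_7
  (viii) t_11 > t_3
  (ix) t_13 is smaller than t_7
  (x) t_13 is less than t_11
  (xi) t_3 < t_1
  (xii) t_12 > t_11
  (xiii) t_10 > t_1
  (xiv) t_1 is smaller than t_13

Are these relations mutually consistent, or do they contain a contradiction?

inconsistent

Chaining the given relations yields t_11 < t_12 < t_9 < t_6 < t_5 < t_1 < t_13, so t_11 < t_13. But one relation states t_13 < t_11. These cannot both hold.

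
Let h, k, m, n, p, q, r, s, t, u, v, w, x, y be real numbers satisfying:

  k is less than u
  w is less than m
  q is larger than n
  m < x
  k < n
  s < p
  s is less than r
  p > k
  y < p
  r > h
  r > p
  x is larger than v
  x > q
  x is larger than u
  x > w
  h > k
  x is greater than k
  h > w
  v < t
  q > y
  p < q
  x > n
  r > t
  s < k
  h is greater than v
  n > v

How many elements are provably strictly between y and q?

Chaining upward from y reaches: p, r, x.
Chaining downward from q reaches: s, k, v, n, p.
Strictly between y and q are those in both lists: p — 1 element.

1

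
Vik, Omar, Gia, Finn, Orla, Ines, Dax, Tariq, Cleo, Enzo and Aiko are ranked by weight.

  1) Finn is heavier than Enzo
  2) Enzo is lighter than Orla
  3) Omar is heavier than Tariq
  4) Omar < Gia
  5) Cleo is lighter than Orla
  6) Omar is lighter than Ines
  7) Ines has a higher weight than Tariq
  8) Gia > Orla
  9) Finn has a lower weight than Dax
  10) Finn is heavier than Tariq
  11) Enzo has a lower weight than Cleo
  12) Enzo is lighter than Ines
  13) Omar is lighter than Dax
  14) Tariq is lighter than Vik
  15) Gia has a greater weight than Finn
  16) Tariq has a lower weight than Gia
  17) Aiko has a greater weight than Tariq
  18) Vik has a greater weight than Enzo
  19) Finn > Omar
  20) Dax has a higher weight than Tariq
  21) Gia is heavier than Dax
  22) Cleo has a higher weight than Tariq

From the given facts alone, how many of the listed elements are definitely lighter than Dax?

The elements the relations force below Dax are Tariq, Enzo, Omar, Finn — no chain reaches any other.
That is 4.

4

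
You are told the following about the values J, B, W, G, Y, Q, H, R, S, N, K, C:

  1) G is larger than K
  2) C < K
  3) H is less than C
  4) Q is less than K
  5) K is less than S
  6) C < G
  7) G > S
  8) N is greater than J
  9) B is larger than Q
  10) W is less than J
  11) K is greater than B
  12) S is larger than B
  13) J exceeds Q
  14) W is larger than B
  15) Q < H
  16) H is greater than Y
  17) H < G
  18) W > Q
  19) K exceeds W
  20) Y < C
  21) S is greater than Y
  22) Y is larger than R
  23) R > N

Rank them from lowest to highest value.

Q < B < W < J < N < R < Y < H < C < K < S < G

Nothing is placed below Q, so it is least; from there Q < B; B < W; W < J; J < N; N < R; R < Y; Y < H; H < C; C < K; K < S; S < G, each given directly.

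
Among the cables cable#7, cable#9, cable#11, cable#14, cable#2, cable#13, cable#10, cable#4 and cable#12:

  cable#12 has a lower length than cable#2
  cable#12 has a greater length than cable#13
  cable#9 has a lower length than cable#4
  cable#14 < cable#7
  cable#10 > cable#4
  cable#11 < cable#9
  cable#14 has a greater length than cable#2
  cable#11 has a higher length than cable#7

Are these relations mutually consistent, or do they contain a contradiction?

consistent

The single ordering cable#13 < cable#12 < cable#2 < cable#14 < cable#7 < cable#11 < cable#9 < cable#4 < cable#10 satisfies every listed relation, so no contradiction arises.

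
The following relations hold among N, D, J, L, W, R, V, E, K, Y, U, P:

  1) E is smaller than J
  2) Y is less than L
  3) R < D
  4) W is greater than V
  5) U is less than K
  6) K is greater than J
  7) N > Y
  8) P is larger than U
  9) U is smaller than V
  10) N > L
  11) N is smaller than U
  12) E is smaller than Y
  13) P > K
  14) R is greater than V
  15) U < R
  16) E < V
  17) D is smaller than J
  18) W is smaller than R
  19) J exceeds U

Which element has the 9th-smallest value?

D

Chaining the given pairs: E < Y < L < N < U < V < W < R < D < J < K < P.
The 9th smallest is D.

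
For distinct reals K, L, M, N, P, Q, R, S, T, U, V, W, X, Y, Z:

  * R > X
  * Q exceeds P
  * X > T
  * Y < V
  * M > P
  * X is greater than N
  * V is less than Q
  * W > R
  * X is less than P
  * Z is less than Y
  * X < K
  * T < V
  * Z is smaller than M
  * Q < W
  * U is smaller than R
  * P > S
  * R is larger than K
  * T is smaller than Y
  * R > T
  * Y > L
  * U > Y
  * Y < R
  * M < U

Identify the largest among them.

W

Chaining downward from W: directly below it, R, Q; then T, X, P, Y, V, K, U; then N, L, Z, S, M.
That covers every other element, and nothing is given above W, so W is the largest.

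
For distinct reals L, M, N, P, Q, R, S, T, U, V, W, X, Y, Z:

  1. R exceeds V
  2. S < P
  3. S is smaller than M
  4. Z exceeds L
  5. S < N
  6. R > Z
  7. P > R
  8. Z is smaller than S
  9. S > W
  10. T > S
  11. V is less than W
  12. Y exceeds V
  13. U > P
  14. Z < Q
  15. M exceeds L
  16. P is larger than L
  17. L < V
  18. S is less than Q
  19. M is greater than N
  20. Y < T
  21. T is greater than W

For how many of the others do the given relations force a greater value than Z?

8

From Z the given relations immediately reach S, Q, R.
From those, N, M, P, T — 7 in total.
From those, U — 8 in total.
Nothing else is reachable above Z; 8 in all.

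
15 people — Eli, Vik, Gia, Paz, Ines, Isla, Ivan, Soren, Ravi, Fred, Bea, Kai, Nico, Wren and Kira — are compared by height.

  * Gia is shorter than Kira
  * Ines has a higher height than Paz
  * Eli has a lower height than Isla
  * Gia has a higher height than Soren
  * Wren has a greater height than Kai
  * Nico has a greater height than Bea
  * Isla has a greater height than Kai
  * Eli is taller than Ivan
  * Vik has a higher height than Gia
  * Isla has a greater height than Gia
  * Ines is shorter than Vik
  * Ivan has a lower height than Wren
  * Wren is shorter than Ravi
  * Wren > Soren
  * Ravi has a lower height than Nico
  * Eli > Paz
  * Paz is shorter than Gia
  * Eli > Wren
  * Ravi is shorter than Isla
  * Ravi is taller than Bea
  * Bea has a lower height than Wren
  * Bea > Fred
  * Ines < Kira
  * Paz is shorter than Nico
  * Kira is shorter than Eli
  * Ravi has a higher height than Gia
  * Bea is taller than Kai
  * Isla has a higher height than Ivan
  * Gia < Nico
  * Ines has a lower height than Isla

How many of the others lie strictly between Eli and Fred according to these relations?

2

The relations place Fred below Eli. An element lies strictly between them when it is forced above Fred and also forced below Eli.
Above Fred: {Bea, Wren, Ravi, Nico, Isla}. Below Eli: {Soren, Paz, Ines, Gia, Ivan, Kai, Bea, Wren, Kira}.
Intersection: {Bea, Wren} — 2.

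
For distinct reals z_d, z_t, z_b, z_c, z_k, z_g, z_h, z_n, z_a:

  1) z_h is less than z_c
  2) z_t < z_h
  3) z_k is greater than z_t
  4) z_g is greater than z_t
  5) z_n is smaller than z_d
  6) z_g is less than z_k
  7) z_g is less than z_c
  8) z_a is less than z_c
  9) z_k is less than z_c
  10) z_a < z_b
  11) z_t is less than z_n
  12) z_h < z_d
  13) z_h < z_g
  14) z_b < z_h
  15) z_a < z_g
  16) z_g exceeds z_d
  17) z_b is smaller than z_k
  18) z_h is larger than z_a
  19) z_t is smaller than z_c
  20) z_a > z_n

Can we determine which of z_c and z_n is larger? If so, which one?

z_c

Chaining the given relations: z_n < z_a < z_b < z_h < z_d < z_g < z_k < z_c.
So z_c is larger.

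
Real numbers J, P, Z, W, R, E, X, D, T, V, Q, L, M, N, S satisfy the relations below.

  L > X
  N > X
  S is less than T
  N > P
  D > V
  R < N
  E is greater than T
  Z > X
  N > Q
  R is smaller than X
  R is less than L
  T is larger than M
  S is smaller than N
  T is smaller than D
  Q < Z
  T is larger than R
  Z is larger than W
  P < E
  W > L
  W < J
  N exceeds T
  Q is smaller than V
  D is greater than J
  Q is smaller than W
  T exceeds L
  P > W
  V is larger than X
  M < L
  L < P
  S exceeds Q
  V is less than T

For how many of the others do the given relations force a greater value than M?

9

The elements the relations force above M are L, W, P, Z, J, T, N, E, D — no chain reaches any other.
That is 9.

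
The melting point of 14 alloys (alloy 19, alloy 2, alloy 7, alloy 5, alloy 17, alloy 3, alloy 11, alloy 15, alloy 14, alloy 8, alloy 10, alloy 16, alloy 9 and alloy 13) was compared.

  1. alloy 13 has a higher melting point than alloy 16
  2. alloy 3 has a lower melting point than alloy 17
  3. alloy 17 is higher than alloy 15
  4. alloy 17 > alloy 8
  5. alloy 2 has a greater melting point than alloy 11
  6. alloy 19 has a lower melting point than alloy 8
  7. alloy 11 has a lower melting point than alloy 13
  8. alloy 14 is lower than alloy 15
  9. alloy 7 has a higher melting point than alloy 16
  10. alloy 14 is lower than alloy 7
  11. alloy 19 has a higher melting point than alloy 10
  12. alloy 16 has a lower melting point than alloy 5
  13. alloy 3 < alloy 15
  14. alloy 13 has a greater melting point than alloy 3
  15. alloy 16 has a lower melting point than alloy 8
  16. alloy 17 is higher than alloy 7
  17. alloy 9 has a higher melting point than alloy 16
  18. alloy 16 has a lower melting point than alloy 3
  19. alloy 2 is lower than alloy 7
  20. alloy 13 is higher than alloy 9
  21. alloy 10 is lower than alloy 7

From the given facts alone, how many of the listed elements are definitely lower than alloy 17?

The elements the relations force below alloy 17 are alloy 11, alloy 16, alloy 14, alloy 2, alloy 10, alloy 19, alloy 7, alloy 3, alloy 8, alloy 15 — no chain reaches any other.
That is 10.

10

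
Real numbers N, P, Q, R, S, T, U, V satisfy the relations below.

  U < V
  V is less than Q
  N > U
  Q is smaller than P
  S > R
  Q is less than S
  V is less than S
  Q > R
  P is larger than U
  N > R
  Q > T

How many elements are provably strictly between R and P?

1

The relations place R below P. An element lies strictly between them when it is forced above R and also forced below P.
Above R: {Q, N, S}. Below P: {U, V, T, Q}.
Intersection: {Q} — 1.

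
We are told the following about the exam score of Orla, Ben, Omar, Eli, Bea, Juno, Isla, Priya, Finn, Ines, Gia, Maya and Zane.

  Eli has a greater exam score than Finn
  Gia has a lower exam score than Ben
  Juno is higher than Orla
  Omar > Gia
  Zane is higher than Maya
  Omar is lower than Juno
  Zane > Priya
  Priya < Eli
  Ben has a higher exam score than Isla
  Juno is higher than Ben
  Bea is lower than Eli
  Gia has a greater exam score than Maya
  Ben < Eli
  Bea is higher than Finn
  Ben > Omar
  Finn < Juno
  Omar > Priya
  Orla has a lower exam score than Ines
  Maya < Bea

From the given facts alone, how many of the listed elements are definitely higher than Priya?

From Priya the given relations immediately reach Omar, Eli, Zane.
From those, Ben, Juno — 5 in total.
No other element is forced above Priya by the given relations, so the count is 5.

5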